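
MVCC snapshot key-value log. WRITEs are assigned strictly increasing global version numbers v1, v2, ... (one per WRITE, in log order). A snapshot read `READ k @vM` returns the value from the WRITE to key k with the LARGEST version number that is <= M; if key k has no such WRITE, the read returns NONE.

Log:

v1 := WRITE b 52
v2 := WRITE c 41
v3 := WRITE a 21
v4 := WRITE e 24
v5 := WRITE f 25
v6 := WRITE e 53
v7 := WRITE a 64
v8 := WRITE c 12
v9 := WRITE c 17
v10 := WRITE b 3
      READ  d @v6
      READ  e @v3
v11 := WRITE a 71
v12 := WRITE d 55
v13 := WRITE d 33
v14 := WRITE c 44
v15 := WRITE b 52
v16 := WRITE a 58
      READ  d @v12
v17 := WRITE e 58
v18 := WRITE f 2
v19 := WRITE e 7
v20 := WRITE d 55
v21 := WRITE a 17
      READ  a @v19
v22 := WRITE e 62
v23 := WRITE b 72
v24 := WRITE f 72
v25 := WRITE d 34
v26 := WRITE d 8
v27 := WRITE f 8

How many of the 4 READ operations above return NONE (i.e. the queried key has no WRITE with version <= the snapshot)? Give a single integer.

Answer: 2

Derivation:
v1: WRITE b=52  (b history now [(1, 52)])
v2: WRITE c=41  (c history now [(2, 41)])
v3: WRITE a=21  (a history now [(3, 21)])
v4: WRITE e=24  (e history now [(4, 24)])
v5: WRITE f=25  (f history now [(5, 25)])
v6: WRITE e=53  (e history now [(4, 24), (6, 53)])
v7: WRITE a=64  (a history now [(3, 21), (7, 64)])
v8: WRITE c=12  (c history now [(2, 41), (8, 12)])
v9: WRITE c=17  (c history now [(2, 41), (8, 12), (9, 17)])
v10: WRITE b=3  (b history now [(1, 52), (10, 3)])
READ d @v6: history=[] -> no version <= 6 -> NONE
READ e @v3: history=[(4, 24), (6, 53)] -> no version <= 3 -> NONE
v11: WRITE a=71  (a history now [(3, 21), (7, 64), (11, 71)])
v12: WRITE d=55  (d history now [(12, 55)])
v13: WRITE d=33  (d history now [(12, 55), (13, 33)])
v14: WRITE c=44  (c history now [(2, 41), (8, 12), (9, 17), (14, 44)])
v15: WRITE b=52  (b history now [(1, 52), (10, 3), (15, 52)])
v16: WRITE a=58  (a history now [(3, 21), (7, 64), (11, 71), (16, 58)])
READ d @v12: history=[(12, 55), (13, 33)] -> pick v12 -> 55
v17: WRITE e=58  (e history now [(4, 24), (6, 53), (17, 58)])
v18: WRITE f=2  (f history now [(5, 25), (18, 2)])
v19: WRITE e=7  (e history now [(4, 24), (6, 53), (17, 58), (19, 7)])
v20: WRITE d=55  (d history now [(12, 55), (13, 33), (20, 55)])
v21: WRITE a=17  (a history now [(3, 21), (7, 64), (11, 71), (16, 58), (21, 17)])
READ a @v19: history=[(3, 21), (7, 64), (11, 71), (16, 58), (21, 17)] -> pick v16 -> 58
v22: WRITE e=62  (e history now [(4, 24), (6, 53), (17, 58), (19, 7), (22, 62)])
v23: WRITE b=72  (b history now [(1, 52), (10, 3), (15, 52), (23, 72)])
v24: WRITE f=72  (f history now [(5, 25), (18, 2), (24, 72)])
v25: WRITE d=34  (d history now [(12, 55), (13, 33), (20, 55), (25, 34)])
v26: WRITE d=8  (d history now [(12, 55), (13, 33), (20, 55), (25, 34), (26, 8)])
v27: WRITE f=8  (f history now [(5, 25), (18, 2), (24, 72), (27, 8)])
Read results in order: ['NONE', 'NONE', '55', '58']
NONE count = 2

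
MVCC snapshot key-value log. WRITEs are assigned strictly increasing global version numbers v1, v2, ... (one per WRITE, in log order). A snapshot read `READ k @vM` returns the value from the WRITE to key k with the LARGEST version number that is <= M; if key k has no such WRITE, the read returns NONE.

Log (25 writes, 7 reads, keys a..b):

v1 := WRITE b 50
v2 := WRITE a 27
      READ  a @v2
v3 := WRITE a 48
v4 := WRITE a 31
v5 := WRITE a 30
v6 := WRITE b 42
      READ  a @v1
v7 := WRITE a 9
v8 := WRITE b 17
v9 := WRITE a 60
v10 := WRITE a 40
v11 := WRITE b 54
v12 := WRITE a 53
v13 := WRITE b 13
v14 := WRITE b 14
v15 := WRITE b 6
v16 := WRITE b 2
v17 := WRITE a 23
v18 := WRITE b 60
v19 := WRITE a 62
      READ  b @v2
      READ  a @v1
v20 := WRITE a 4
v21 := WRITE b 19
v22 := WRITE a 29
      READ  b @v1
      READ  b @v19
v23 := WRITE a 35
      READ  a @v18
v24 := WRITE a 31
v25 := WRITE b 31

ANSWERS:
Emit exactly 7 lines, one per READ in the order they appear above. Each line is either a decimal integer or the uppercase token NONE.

v1: WRITE b=50  (b history now [(1, 50)])
v2: WRITE a=27  (a history now [(2, 27)])
READ a @v2: history=[(2, 27)] -> pick v2 -> 27
v3: WRITE a=48  (a history now [(2, 27), (3, 48)])
v4: WRITE a=31  (a history now [(2, 27), (3, 48), (4, 31)])
v5: WRITE a=30  (a history now [(2, 27), (3, 48), (4, 31), (5, 30)])
v6: WRITE b=42  (b history now [(1, 50), (6, 42)])
READ a @v1: history=[(2, 27), (3, 48), (4, 31), (5, 30)] -> no version <= 1 -> NONE
v7: WRITE a=9  (a history now [(2, 27), (3, 48), (4, 31), (5, 30), (7, 9)])
v8: WRITE b=17  (b history now [(1, 50), (6, 42), (8, 17)])
v9: WRITE a=60  (a history now [(2, 27), (3, 48), (4, 31), (5, 30), (7, 9), (9, 60)])
v10: WRITE a=40  (a history now [(2, 27), (3, 48), (4, 31), (5, 30), (7, 9), (9, 60), (10, 40)])
v11: WRITE b=54  (b history now [(1, 50), (6, 42), (8, 17), (11, 54)])
v12: WRITE a=53  (a history now [(2, 27), (3, 48), (4, 31), (5, 30), (7, 9), (9, 60), (10, 40), (12, 53)])
v13: WRITE b=13  (b history now [(1, 50), (6, 42), (8, 17), (11, 54), (13, 13)])
v14: WRITE b=14  (b history now [(1, 50), (6, 42), (8, 17), (11, 54), (13, 13), (14, 14)])
v15: WRITE b=6  (b history now [(1, 50), (6, 42), (8, 17), (11, 54), (13, 13), (14, 14), (15, 6)])
v16: WRITE b=2  (b history now [(1, 50), (6, 42), (8, 17), (11, 54), (13, 13), (14, 14), (15, 6), (16, 2)])
v17: WRITE a=23  (a history now [(2, 27), (3, 48), (4, 31), (5, 30), (7, 9), (9, 60), (10, 40), (12, 53), (17, 23)])
v18: WRITE b=60  (b history now [(1, 50), (6, 42), (8, 17), (11, 54), (13, 13), (14, 14), (15, 6), (16, 2), (18, 60)])
v19: WRITE a=62  (a history now [(2, 27), (3, 48), (4, 31), (5, 30), (7, 9), (9, 60), (10, 40), (12, 53), (17, 23), (19, 62)])
READ b @v2: history=[(1, 50), (6, 42), (8, 17), (11, 54), (13, 13), (14, 14), (15, 6), (16, 2), (18, 60)] -> pick v1 -> 50
READ a @v1: history=[(2, 27), (3, 48), (4, 31), (5, 30), (7, 9), (9, 60), (10, 40), (12, 53), (17, 23), (19, 62)] -> no version <= 1 -> NONE
v20: WRITE a=4  (a history now [(2, 27), (3, 48), (4, 31), (5, 30), (7, 9), (9, 60), (10, 40), (12, 53), (17, 23), (19, 62), (20, 4)])
v21: WRITE b=19  (b history now [(1, 50), (6, 42), (8, 17), (11, 54), (13, 13), (14, 14), (15, 6), (16, 2), (18, 60), (21, 19)])
v22: WRITE a=29  (a history now [(2, 27), (3, 48), (4, 31), (5, 30), (7, 9), (9, 60), (10, 40), (12, 53), (17, 23), (19, 62), (20, 4), (22, 29)])
READ b @v1: history=[(1, 50), (6, 42), (8, 17), (11, 54), (13, 13), (14, 14), (15, 6), (16, 2), (18, 60), (21, 19)] -> pick v1 -> 50
READ b @v19: history=[(1, 50), (6, 42), (8, 17), (11, 54), (13, 13), (14, 14), (15, 6), (16, 2), (18, 60), (21, 19)] -> pick v18 -> 60
v23: WRITE a=35  (a history now [(2, 27), (3, 48), (4, 31), (5, 30), (7, 9), (9, 60), (10, 40), (12, 53), (17, 23), (19, 62), (20, 4), (22, 29), (23, 35)])
READ a @v18: history=[(2, 27), (3, 48), (4, 31), (5, 30), (7, 9), (9, 60), (10, 40), (12, 53), (17, 23), (19, 62), (20, 4), (22, 29), (23, 35)] -> pick v17 -> 23
v24: WRITE a=31  (a history now [(2, 27), (3, 48), (4, 31), (5, 30), (7, 9), (9, 60), (10, 40), (12, 53), (17, 23), (19, 62), (20, 4), (22, 29), (23, 35), (24, 31)])
v25: WRITE b=31  (b history now [(1, 50), (6, 42), (8, 17), (11, 54), (13, 13), (14, 14), (15, 6), (16, 2), (18, 60), (21, 19), (25, 31)])

Answer: 27
NONE
50
NONE
50
60
23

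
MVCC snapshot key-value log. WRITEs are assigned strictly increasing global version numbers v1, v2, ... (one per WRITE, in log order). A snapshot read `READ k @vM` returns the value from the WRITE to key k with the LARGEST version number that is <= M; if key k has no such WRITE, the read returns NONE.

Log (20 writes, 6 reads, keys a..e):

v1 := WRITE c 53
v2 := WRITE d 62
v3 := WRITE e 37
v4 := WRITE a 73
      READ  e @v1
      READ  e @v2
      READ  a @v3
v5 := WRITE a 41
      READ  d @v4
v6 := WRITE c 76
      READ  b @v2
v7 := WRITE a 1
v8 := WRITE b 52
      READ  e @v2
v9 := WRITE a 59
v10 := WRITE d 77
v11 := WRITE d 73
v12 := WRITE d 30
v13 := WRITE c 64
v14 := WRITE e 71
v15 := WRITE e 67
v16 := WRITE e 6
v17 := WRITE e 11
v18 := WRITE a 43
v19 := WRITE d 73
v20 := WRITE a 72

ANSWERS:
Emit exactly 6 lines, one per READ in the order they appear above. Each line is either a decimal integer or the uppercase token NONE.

v1: WRITE c=53  (c history now [(1, 53)])
v2: WRITE d=62  (d history now [(2, 62)])
v3: WRITE e=37  (e history now [(3, 37)])
v4: WRITE a=73  (a history now [(4, 73)])
READ e @v1: history=[(3, 37)] -> no version <= 1 -> NONE
READ e @v2: history=[(3, 37)] -> no version <= 2 -> NONE
READ a @v3: history=[(4, 73)] -> no version <= 3 -> NONE
v5: WRITE a=41  (a history now [(4, 73), (5, 41)])
READ d @v4: history=[(2, 62)] -> pick v2 -> 62
v6: WRITE c=76  (c history now [(1, 53), (6, 76)])
READ b @v2: history=[] -> no version <= 2 -> NONE
v7: WRITE a=1  (a history now [(4, 73), (5, 41), (7, 1)])
v8: WRITE b=52  (b history now [(8, 52)])
READ e @v2: history=[(3, 37)] -> no version <= 2 -> NONE
v9: WRITE a=59  (a history now [(4, 73), (5, 41), (7, 1), (9, 59)])
v10: WRITE d=77  (d history now [(2, 62), (10, 77)])
v11: WRITE d=73  (d history now [(2, 62), (10, 77), (11, 73)])
v12: WRITE d=30  (d history now [(2, 62), (10, 77), (11, 73), (12, 30)])
v13: WRITE c=64  (c history now [(1, 53), (6, 76), (13, 64)])
v14: WRITE e=71  (e history now [(3, 37), (14, 71)])
v15: WRITE e=67  (e history now [(3, 37), (14, 71), (15, 67)])
v16: WRITE e=6  (e history now [(3, 37), (14, 71), (15, 67), (16, 6)])
v17: WRITE e=11  (e history now [(3, 37), (14, 71), (15, 67), (16, 6), (17, 11)])
v18: WRITE a=43  (a history now [(4, 73), (5, 41), (7, 1), (9, 59), (18, 43)])
v19: WRITE d=73  (d history now [(2, 62), (10, 77), (11, 73), (12, 30), (19, 73)])
v20: WRITE a=72  (a history now [(4, 73), (5, 41), (7, 1), (9, 59), (18, 43), (20, 72)])

Answer: NONE
NONE
NONE
62
NONE
NONE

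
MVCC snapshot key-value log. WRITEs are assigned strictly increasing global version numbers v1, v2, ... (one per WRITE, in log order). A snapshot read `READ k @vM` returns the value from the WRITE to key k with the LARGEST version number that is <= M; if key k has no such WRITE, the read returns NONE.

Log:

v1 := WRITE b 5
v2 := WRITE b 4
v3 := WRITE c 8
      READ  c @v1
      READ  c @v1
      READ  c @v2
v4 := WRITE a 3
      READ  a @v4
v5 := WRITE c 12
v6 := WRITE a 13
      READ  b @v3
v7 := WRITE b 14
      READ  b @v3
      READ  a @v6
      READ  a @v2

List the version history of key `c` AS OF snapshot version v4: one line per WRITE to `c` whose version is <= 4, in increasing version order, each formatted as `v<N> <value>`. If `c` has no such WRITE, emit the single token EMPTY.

Scan writes for key=c with version <= 4:
  v1 WRITE b 5 -> skip
  v2 WRITE b 4 -> skip
  v3 WRITE c 8 -> keep
  v4 WRITE a 3 -> skip
  v5 WRITE c 12 -> drop (> snap)
  v6 WRITE a 13 -> skip
  v7 WRITE b 14 -> skip
Collected: [(3, 8)]

Answer: v3 8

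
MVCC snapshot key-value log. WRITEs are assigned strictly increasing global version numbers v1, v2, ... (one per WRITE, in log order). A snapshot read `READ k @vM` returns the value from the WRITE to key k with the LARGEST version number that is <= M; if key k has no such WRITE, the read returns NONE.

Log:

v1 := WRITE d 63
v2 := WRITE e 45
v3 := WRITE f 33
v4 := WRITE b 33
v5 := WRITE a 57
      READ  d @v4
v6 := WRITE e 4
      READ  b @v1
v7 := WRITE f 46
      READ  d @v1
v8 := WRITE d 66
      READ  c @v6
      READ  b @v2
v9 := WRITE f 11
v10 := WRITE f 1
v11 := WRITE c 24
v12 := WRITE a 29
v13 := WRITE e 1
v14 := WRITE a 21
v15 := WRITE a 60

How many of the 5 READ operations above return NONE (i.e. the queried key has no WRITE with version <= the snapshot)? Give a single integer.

v1: WRITE d=63  (d history now [(1, 63)])
v2: WRITE e=45  (e history now [(2, 45)])
v3: WRITE f=33  (f history now [(3, 33)])
v4: WRITE b=33  (b history now [(4, 33)])
v5: WRITE a=57  (a history now [(5, 57)])
READ d @v4: history=[(1, 63)] -> pick v1 -> 63
v6: WRITE e=4  (e history now [(2, 45), (6, 4)])
READ b @v1: history=[(4, 33)] -> no version <= 1 -> NONE
v7: WRITE f=46  (f history now [(3, 33), (7, 46)])
READ d @v1: history=[(1, 63)] -> pick v1 -> 63
v8: WRITE d=66  (d history now [(1, 63), (8, 66)])
READ c @v6: history=[] -> no version <= 6 -> NONE
READ b @v2: history=[(4, 33)] -> no version <= 2 -> NONE
v9: WRITE f=11  (f history now [(3, 33), (7, 46), (9, 11)])
v10: WRITE f=1  (f history now [(3, 33), (7, 46), (9, 11), (10, 1)])
v11: WRITE c=24  (c history now [(11, 24)])
v12: WRITE a=29  (a history now [(5, 57), (12, 29)])
v13: WRITE e=1  (e history now [(2, 45), (6, 4), (13, 1)])
v14: WRITE a=21  (a history now [(5, 57), (12, 29), (14, 21)])
v15: WRITE a=60  (a history now [(5, 57), (12, 29), (14, 21), (15, 60)])
Read results in order: ['63', 'NONE', '63', 'NONE', 'NONE']
NONE count = 3

Answer: 3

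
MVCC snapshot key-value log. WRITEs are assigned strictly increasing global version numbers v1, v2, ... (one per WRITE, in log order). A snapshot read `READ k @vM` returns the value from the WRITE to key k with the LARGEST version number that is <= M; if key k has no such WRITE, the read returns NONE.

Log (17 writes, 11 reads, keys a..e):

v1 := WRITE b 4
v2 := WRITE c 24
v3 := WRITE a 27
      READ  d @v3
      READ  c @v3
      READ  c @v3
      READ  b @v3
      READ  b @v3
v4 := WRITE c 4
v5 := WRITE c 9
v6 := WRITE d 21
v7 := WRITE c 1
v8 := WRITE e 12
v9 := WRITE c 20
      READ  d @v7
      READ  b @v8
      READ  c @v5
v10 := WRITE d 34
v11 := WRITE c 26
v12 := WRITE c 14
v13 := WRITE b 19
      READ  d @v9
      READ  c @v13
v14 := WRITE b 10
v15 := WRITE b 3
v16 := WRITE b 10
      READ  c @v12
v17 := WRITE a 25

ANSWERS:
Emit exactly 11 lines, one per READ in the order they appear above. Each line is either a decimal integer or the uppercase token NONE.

v1: WRITE b=4  (b history now [(1, 4)])
v2: WRITE c=24  (c history now [(2, 24)])
v3: WRITE a=27  (a history now [(3, 27)])
READ d @v3: history=[] -> no version <= 3 -> NONE
READ c @v3: history=[(2, 24)] -> pick v2 -> 24
READ c @v3: history=[(2, 24)] -> pick v2 -> 24
READ b @v3: history=[(1, 4)] -> pick v1 -> 4
READ b @v3: history=[(1, 4)] -> pick v1 -> 4
v4: WRITE c=4  (c history now [(2, 24), (4, 4)])
v5: WRITE c=9  (c history now [(2, 24), (4, 4), (5, 9)])
v6: WRITE d=21  (d history now [(6, 21)])
v7: WRITE c=1  (c history now [(2, 24), (4, 4), (5, 9), (7, 1)])
v8: WRITE e=12  (e history now [(8, 12)])
v9: WRITE c=20  (c history now [(2, 24), (4, 4), (5, 9), (7, 1), (9, 20)])
READ d @v7: history=[(6, 21)] -> pick v6 -> 21
READ b @v8: history=[(1, 4)] -> pick v1 -> 4
READ c @v5: history=[(2, 24), (4, 4), (5, 9), (7, 1), (9, 20)] -> pick v5 -> 9
v10: WRITE d=34  (d history now [(6, 21), (10, 34)])
v11: WRITE c=26  (c history now [(2, 24), (4, 4), (5, 9), (7, 1), (9, 20), (11, 26)])
v12: WRITE c=14  (c history now [(2, 24), (4, 4), (5, 9), (7, 1), (9, 20), (11, 26), (12, 14)])
v13: WRITE b=19  (b history now [(1, 4), (13, 19)])
READ d @v9: history=[(6, 21), (10, 34)] -> pick v6 -> 21
READ c @v13: history=[(2, 24), (4, 4), (5, 9), (7, 1), (9, 20), (11, 26), (12, 14)] -> pick v12 -> 14
v14: WRITE b=10  (b history now [(1, 4), (13, 19), (14, 10)])
v15: WRITE b=3  (b history now [(1, 4), (13, 19), (14, 10), (15, 3)])
v16: WRITE b=10  (b history now [(1, 4), (13, 19), (14, 10), (15, 3), (16, 10)])
READ c @v12: history=[(2, 24), (4, 4), (5, 9), (7, 1), (9, 20), (11, 26), (12, 14)] -> pick v12 -> 14
v17: WRITE a=25  (a history now [(3, 27), (17, 25)])

Answer: NONE
24
24
4
4
21
4
9
21
14
14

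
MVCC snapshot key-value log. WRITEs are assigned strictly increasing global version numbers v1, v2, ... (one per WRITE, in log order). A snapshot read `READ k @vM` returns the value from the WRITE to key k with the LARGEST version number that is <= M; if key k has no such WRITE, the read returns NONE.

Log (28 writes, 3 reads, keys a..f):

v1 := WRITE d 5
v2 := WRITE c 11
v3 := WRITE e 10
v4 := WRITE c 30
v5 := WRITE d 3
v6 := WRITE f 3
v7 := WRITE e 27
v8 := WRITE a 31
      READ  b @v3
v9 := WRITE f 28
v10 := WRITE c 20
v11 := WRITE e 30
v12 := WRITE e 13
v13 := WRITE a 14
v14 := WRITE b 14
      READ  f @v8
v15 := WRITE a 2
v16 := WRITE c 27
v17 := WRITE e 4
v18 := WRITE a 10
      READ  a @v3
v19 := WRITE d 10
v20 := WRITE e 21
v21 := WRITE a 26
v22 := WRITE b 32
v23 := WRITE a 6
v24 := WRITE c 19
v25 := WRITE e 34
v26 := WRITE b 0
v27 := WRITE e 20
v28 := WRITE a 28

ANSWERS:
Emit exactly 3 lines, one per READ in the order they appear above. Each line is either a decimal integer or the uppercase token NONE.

v1: WRITE d=5  (d history now [(1, 5)])
v2: WRITE c=11  (c history now [(2, 11)])
v3: WRITE e=10  (e history now [(3, 10)])
v4: WRITE c=30  (c history now [(2, 11), (4, 30)])
v5: WRITE d=3  (d history now [(1, 5), (5, 3)])
v6: WRITE f=3  (f history now [(6, 3)])
v7: WRITE e=27  (e history now [(3, 10), (7, 27)])
v8: WRITE a=31  (a history now [(8, 31)])
READ b @v3: history=[] -> no version <= 3 -> NONE
v9: WRITE f=28  (f history now [(6, 3), (9, 28)])
v10: WRITE c=20  (c history now [(2, 11), (4, 30), (10, 20)])
v11: WRITE e=30  (e history now [(3, 10), (7, 27), (11, 30)])
v12: WRITE e=13  (e history now [(3, 10), (7, 27), (11, 30), (12, 13)])
v13: WRITE a=14  (a history now [(8, 31), (13, 14)])
v14: WRITE b=14  (b history now [(14, 14)])
READ f @v8: history=[(6, 3), (9, 28)] -> pick v6 -> 3
v15: WRITE a=2  (a history now [(8, 31), (13, 14), (15, 2)])
v16: WRITE c=27  (c history now [(2, 11), (4, 30), (10, 20), (16, 27)])
v17: WRITE e=4  (e history now [(3, 10), (7, 27), (11, 30), (12, 13), (17, 4)])
v18: WRITE a=10  (a history now [(8, 31), (13, 14), (15, 2), (18, 10)])
READ a @v3: history=[(8, 31), (13, 14), (15, 2), (18, 10)] -> no version <= 3 -> NONE
v19: WRITE d=10  (d history now [(1, 5), (5, 3), (19, 10)])
v20: WRITE e=21  (e history now [(3, 10), (7, 27), (11, 30), (12, 13), (17, 4), (20, 21)])
v21: WRITE a=26  (a history now [(8, 31), (13, 14), (15, 2), (18, 10), (21, 26)])
v22: WRITE b=32  (b history now [(14, 14), (22, 32)])
v23: WRITE a=6  (a history now [(8, 31), (13, 14), (15, 2), (18, 10), (21, 26), (23, 6)])
v24: WRITE c=19  (c history now [(2, 11), (4, 30), (10, 20), (16, 27), (24, 19)])
v25: WRITE e=34  (e history now [(3, 10), (7, 27), (11, 30), (12, 13), (17, 4), (20, 21), (25, 34)])
v26: WRITE b=0  (b history now [(14, 14), (22, 32), (26, 0)])
v27: WRITE e=20  (e history now [(3, 10), (7, 27), (11, 30), (12, 13), (17, 4), (20, 21), (25, 34), (27, 20)])
v28: WRITE a=28  (a history now [(8, 31), (13, 14), (15, 2), (18, 10), (21, 26), (23, 6), (28, 28)])

Answer: NONE
3
NONE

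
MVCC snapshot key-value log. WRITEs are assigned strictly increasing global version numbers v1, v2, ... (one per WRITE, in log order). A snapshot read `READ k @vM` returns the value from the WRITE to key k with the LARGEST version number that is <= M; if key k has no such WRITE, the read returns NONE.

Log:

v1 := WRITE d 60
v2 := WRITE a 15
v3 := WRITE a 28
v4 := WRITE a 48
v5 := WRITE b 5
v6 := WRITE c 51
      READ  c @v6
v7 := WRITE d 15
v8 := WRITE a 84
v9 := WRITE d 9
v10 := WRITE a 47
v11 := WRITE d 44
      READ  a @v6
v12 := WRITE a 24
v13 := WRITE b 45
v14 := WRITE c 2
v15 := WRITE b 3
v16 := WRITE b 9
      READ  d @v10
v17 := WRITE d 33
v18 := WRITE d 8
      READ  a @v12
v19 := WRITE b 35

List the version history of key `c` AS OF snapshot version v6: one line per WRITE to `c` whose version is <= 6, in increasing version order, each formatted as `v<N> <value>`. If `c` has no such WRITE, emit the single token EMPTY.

Answer: v6 51

Derivation:
Scan writes for key=c with version <= 6:
  v1 WRITE d 60 -> skip
  v2 WRITE a 15 -> skip
  v3 WRITE a 28 -> skip
  v4 WRITE a 48 -> skip
  v5 WRITE b 5 -> skip
  v6 WRITE c 51 -> keep
  v7 WRITE d 15 -> skip
  v8 WRITE a 84 -> skip
  v9 WRITE d 9 -> skip
  v10 WRITE a 47 -> skip
  v11 WRITE d 44 -> skip
  v12 WRITE a 24 -> skip
  v13 WRITE b 45 -> skip
  v14 WRITE c 2 -> drop (> snap)
  v15 WRITE b 3 -> skip
  v16 WRITE b 9 -> skip
  v17 WRITE d 33 -> skip
  v18 WRITE d 8 -> skip
  v19 WRITE b 35 -> skip
Collected: [(6, 51)]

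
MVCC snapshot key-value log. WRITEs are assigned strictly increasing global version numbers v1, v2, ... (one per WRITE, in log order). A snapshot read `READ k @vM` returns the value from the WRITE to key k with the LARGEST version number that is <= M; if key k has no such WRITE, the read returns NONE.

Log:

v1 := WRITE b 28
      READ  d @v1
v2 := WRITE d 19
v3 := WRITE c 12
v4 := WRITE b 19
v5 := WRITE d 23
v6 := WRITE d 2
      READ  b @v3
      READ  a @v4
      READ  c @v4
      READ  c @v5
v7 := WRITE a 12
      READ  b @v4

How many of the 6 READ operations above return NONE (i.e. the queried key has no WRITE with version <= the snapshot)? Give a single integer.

v1: WRITE b=28  (b history now [(1, 28)])
READ d @v1: history=[] -> no version <= 1 -> NONE
v2: WRITE d=19  (d history now [(2, 19)])
v3: WRITE c=12  (c history now [(3, 12)])
v4: WRITE b=19  (b history now [(1, 28), (4, 19)])
v5: WRITE d=23  (d history now [(2, 19), (5, 23)])
v6: WRITE d=2  (d history now [(2, 19), (5, 23), (6, 2)])
READ b @v3: history=[(1, 28), (4, 19)] -> pick v1 -> 28
READ a @v4: history=[] -> no version <= 4 -> NONE
READ c @v4: history=[(3, 12)] -> pick v3 -> 12
READ c @v5: history=[(3, 12)] -> pick v3 -> 12
v7: WRITE a=12  (a history now [(7, 12)])
READ b @v4: history=[(1, 28), (4, 19)] -> pick v4 -> 19
Read results in order: ['NONE', '28', 'NONE', '12', '12', '19']
NONE count = 2

Answer: 2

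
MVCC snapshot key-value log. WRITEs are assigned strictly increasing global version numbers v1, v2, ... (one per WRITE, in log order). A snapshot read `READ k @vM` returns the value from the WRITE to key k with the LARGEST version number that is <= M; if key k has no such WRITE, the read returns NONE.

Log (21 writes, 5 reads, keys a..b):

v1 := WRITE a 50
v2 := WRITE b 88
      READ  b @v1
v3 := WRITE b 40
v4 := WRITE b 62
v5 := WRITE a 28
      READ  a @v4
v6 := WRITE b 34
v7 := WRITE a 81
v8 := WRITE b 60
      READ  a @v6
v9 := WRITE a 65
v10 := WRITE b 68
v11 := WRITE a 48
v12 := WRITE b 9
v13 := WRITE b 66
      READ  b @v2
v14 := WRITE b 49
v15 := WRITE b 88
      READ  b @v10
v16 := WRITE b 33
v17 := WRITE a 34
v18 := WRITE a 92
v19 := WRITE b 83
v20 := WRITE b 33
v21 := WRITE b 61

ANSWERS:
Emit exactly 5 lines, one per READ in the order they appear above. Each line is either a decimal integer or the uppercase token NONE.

Answer: NONE
50
28
88
68

Derivation:
v1: WRITE a=50  (a history now [(1, 50)])
v2: WRITE b=88  (b history now [(2, 88)])
READ b @v1: history=[(2, 88)] -> no version <= 1 -> NONE
v3: WRITE b=40  (b history now [(2, 88), (3, 40)])
v4: WRITE b=62  (b history now [(2, 88), (3, 40), (4, 62)])
v5: WRITE a=28  (a history now [(1, 50), (5, 28)])
READ a @v4: history=[(1, 50), (5, 28)] -> pick v1 -> 50
v6: WRITE b=34  (b history now [(2, 88), (3, 40), (4, 62), (6, 34)])
v7: WRITE a=81  (a history now [(1, 50), (5, 28), (7, 81)])
v8: WRITE b=60  (b history now [(2, 88), (3, 40), (4, 62), (6, 34), (8, 60)])
READ a @v6: history=[(1, 50), (5, 28), (7, 81)] -> pick v5 -> 28
v9: WRITE a=65  (a history now [(1, 50), (5, 28), (7, 81), (9, 65)])
v10: WRITE b=68  (b history now [(2, 88), (3, 40), (4, 62), (6, 34), (8, 60), (10, 68)])
v11: WRITE a=48  (a history now [(1, 50), (5, 28), (7, 81), (9, 65), (11, 48)])
v12: WRITE b=9  (b history now [(2, 88), (3, 40), (4, 62), (6, 34), (8, 60), (10, 68), (12, 9)])
v13: WRITE b=66  (b history now [(2, 88), (3, 40), (4, 62), (6, 34), (8, 60), (10, 68), (12, 9), (13, 66)])
READ b @v2: history=[(2, 88), (3, 40), (4, 62), (6, 34), (8, 60), (10, 68), (12, 9), (13, 66)] -> pick v2 -> 88
v14: WRITE b=49  (b history now [(2, 88), (3, 40), (4, 62), (6, 34), (8, 60), (10, 68), (12, 9), (13, 66), (14, 49)])
v15: WRITE b=88  (b history now [(2, 88), (3, 40), (4, 62), (6, 34), (8, 60), (10, 68), (12, 9), (13, 66), (14, 49), (15, 88)])
READ b @v10: history=[(2, 88), (3, 40), (4, 62), (6, 34), (8, 60), (10, 68), (12, 9), (13, 66), (14, 49), (15, 88)] -> pick v10 -> 68
v16: WRITE b=33  (b history now [(2, 88), (3, 40), (4, 62), (6, 34), (8, 60), (10, 68), (12, 9), (13, 66), (14, 49), (15, 88), (16, 33)])
v17: WRITE a=34  (a history now [(1, 50), (5, 28), (7, 81), (9, 65), (11, 48), (17, 34)])
v18: WRITE a=92  (a history now [(1, 50), (5, 28), (7, 81), (9, 65), (11, 48), (17, 34), (18, 92)])
v19: WRITE b=83  (b history now [(2, 88), (3, 40), (4, 62), (6, 34), (8, 60), (10, 68), (12, 9), (13, 66), (14, 49), (15, 88), (16, 33), (19, 83)])
v20: WRITE b=33  (b history now [(2, 88), (3, 40), (4, 62), (6, 34), (8, 60), (10, 68), (12, 9), (13, 66), (14, 49), (15, 88), (16, 33), (19, 83), (20, 33)])
v21: WRITE b=61  (b history now [(2, 88), (3, 40), (4, 62), (6, 34), (8, 60), (10, 68), (12, 9), (13, 66), (14, 49), (15, 88), (16, 33), (19, 83), (20, 33), (21, 61)])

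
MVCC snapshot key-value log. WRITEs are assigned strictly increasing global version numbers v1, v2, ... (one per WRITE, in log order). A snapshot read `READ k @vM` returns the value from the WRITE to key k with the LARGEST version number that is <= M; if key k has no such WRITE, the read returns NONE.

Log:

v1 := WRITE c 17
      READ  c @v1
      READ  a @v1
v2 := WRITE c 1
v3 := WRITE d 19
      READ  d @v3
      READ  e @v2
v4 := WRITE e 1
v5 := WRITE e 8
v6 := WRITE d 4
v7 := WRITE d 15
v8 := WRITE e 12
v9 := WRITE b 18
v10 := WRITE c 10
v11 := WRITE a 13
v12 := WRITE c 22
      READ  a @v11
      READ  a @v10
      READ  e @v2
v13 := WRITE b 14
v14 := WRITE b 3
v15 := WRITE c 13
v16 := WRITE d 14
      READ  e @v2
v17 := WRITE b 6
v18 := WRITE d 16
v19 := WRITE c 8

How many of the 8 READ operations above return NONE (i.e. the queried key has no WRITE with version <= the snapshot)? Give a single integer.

v1: WRITE c=17  (c history now [(1, 17)])
READ c @v1: history=[(1, 17)] -> pick v1 -> 17
READ a @v1: history=[] -> no version <= 1 -> NONE
v2: WRITE c=1  (c history now [(1, 17), (2, 1)])
v3: WRITE d=19  (d history now [(3, 19)])
READ d @v3: history=[(3, 19)] -> pick v3 -> 19
READ e @v2: history=[] -> no version <= 2 -> NONE
v4: WRITE e=1  (e history now [(4, 1)])
v5: WRITE e=8  (e history now [(4, 1), (5, 8)])
v6: WRITE d=4  (d history now [(3, 19), (6, 4)])
v7: WRITE d=15  (d history now [(3, 19), (6, 4), (7, 15)])
v8: WRITE e=12  (e history now [(4, 1), (5, 8), (8, 12)])
v9: WRITE b=18  (b history now [(9, 18)])
v10: WRITE c=10  (c history now [(1, 17), (2, 1), (10, 10)])
v11: WRITE a=13  (a history now [(11, 13)])
v12: WRITE c=22  (c history now [(1, 17), (2, 1), (10, 10), (12, 22)])
READ a @v11: history=[(11, 13)] -> pick v11 -> 13
READ a @v10: history=[(11, 13)] -> no version <= 10 -> NONE
READ e @v2: history=[(4, 1), (5, 8), (8, 12)] -> no version <= 2 -> NONE
v13: WRITE b=14  (b history now [(9, 18), (13, 14)])
v14: WRITE b=3  (b history now [(9, 18), (13, 14), (14, 3)])
v15: WRITE c=13  (c history now [(1, 17), (2, 1), (10, 10), (12, 22), (15, 13)])
v16: WRITE d=14  (d history now [(3, 19), (6, 4), (7, 15), (16, 14)])
READ e @v2: history=[(4, 1), (5, 8), (8, 12)] -> no version <= 2 -> NONE
v17: WRITE b=6  (b history now [(9, 18), (13, 14), (14, 3), (17, 6)])
v18: WRITE d=16  (d history now [(3, 19), (6, 4), (7, 15), (16, 14), (18, 16)])
v19: WRITE c=8  (c history now [(1, 17), (2, 1), (10, 10), (12, 22), (15, 13), (19, 8)])
Read results in order: ['17', 'NONE', '19', 'NONE', '13', 'NONE', 'NONE', 'NONE']
NONE count = 5

Answer: 5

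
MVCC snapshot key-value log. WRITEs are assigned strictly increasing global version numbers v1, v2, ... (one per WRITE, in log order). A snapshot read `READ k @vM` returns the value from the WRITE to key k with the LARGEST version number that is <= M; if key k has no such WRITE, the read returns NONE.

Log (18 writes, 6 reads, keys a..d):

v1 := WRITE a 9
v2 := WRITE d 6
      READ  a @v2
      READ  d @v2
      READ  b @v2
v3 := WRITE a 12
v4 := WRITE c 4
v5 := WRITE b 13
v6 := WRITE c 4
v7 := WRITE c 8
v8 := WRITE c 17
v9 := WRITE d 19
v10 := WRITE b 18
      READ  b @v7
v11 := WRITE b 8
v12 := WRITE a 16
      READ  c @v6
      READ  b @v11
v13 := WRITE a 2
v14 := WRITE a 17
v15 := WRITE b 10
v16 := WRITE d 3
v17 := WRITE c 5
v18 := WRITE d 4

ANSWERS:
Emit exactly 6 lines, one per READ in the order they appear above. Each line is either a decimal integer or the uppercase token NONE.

v1: WRITE a=9  (a history now [(1, 9)])
v2: WRITE d=6  (d history now [(2, 6)])
READ a @v2: history=[(1, 9)] -> pick v1 -> 9
READ d @v2: history=[(2, 6)] -> pick v2 -> 6
READ b @v2: history=[] -> no version <= 2 -> NONE
v3: WRITE a=12  (a history now [(1, 9), (3, 12)])
v4: WRITE c=4  (c history now [(4, 4)])
v5: WRITE b=13  (b history now [(5, 13)])
v6: WRITE c=4  (c history now [(4, 4), (6, 4)])
v7: WRITE c=8  (c history now [(4, 4), (6, 4), (7, 8)])
v8: WRITE c=17  (c history now [(4, 4), (6, 4), (7, 8), (8, 17)])
v9: WRITE d=19  (d history now [(2, 6), (9, 19)])
v10: WRITE b=18  (b history now [(5, 13), (10, 18)])
READ b @v7: history=[(5, 13), (10, 18)] -> pick v5 -> 13
v11: WRITE b=8  (b history now [(5, 13), (10, 18), (11, 8)])
v12: WRITE a=16  (a history now [(1, 9), (3, 12), (12, 16)])
READ c @v6: history=[(4, 4), (6, 4), (7, 8), (8, 17)] -> pick v6 -> 4
READ b @v11: history=[(5, 13), (10, 18), (11, 8)] -> pick v11 -> 8
v13: WRITE a=2  (a history now [(1, 9), (3, 12), (12, 16), (13, 2)])
v14: WRITE a=17  (a history now [(1, 9), (3, 12), (12, 16), (13, 2), (14, 17)])
v15: WRITE b=10  (b history now [(5, 13), (10, 18), (11, 8), (15, 10)])
v16: WRITE d=3  (d history now [(2, 6), (9, 19), (16, 3)])
v17: WRITE c=5  (c history now [(4, 4), (6, 4), (7, 8), (8, 17), (17, 5)])
v18: WRITE d=4  (d history now [(2, 6), (9, 19), (16, 3), (18, 4)])

Answer: 9
6
NONE
13
4
8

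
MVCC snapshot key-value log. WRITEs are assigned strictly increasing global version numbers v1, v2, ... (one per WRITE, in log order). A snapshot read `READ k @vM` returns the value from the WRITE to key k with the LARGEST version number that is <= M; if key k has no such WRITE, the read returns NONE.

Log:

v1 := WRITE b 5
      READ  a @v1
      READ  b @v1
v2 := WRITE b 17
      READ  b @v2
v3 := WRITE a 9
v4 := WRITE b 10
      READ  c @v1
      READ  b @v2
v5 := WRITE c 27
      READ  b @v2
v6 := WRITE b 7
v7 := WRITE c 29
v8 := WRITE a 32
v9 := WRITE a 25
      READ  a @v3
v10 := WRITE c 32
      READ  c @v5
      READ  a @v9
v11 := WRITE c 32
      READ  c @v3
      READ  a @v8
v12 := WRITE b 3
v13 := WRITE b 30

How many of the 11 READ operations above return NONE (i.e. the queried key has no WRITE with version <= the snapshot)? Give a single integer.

v1: WRITE b=5  (b history now [(1, 5)])
READ a @v1: history=[] -> no version <= 1 -> NONE
READ b @v1: history=[(1, 5)] -> pick v1 -> 5
v2: WRITE b=17  (b history now [(1, 5), (2, 17)])
READ b @v2: history=[(1, 5), (2, 17)] -> pick v2 -> 17
v3: WRITE a=9  (a history now [(3, 9)])
v4: WRITE b=10  (b history now [(1, 5), (2, 17), (4, 10)])
READ c @v1: history=[] -> no version <= 1 -> NONE
READ b @v2: history=[(1, 5), (2, 17), (4, 10)] -> pick v2 -> 17
v5: WRITE c=27  (c history now [(5, 27)])
READ b @v2: history=[(1, 5), (2, 17), (4, 10)] -> pick v2 -> 17
v6: WRITE b=7  (b history now [(1, 5), (2, 17), (4, 10), (6, 7)])
v7: WRITE c=29  (c history now [(5, 27), (7, 29)])
v8: WRITE a=32  (a history now [(3, 9), (8, 32)])
v9: WRITE a=25  (a history now [(3, 9), (8, 32), (9, 25)])
READ a @v3: history=[(3, 9), (8, 32), (9, 25)] -> pick v3 -> 9
v10: WRITE c=32  (c history now [(5, 27), (7, 29), (10, 32)])
READ c @v5: history=[(5, 27), (7, 29), (10, 32)] -> pick v5 -> 27
READ a @v9: history=[(3, 9), (8, 32), (9, 25)] -> pick v9 -> 25
v11: WRITE c=32  (c history now [(5, 27), (7, 29), (10, 32), (11, 32)])
READ c @v3: history=[(5, 27), (7, 29), (10, 32), (11, 32)] -> no version <= 3 -> NONE
READ a @v8: history=[(3, 9), (8, 32), (9, 25)] -> pick v8 -> 32
v12: WRITE b=3  (b history now [(1, 5), (2, 17), (4, 10), (6, 7), (12, 3)])
v13: WRITE b=30  (b history now [(1, 5), (2, 17), (4, 10), (6, 7), (12, 3), (13, 30)])
Read results in order: ['NONE', '5', '17', 'NONE', '17', '17', '9', '27', '25', 'NONE', '32']
NONE count = 3

Answer: 3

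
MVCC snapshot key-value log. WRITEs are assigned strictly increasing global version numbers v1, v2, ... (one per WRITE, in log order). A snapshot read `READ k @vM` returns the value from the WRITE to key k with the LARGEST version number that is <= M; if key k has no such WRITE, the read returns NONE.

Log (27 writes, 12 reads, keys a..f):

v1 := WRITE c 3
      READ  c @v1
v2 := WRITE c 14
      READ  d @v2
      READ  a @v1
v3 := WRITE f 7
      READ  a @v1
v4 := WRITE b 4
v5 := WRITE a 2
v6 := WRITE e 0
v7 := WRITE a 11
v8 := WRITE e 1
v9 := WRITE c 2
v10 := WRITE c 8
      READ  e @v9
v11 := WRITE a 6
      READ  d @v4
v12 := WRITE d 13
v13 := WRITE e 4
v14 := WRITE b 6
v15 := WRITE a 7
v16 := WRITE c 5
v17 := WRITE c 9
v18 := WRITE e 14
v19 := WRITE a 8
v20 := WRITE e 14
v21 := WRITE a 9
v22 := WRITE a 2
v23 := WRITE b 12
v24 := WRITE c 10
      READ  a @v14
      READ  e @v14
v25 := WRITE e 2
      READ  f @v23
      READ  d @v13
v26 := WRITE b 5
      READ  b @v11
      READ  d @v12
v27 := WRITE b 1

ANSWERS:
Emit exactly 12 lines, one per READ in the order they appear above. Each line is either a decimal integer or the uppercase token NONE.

v1: WRITE c=3  (c history now [(1, 3)])
READ c @v1: history=[(1, 3)] -> pick v1 -> 3
v2: WRITE c=14  (c history now [(1, 3), (2, 14)])
READ d @v2: history=[] -> no version <= 2 -> NONE
READ a @v1: history=[] -> no version <= 1 -> NONE
v3: WRITE f=7  (f history now [(3, 7)])
READ a @v1: history=[] -> no version <= 1 -> NONE
v4: WRITE b=4  (b history now [(4, 4)])
v5: WRITE a=2  (a history now [(5, 2)])
v6: WRITE e=0  (e history now [(6, 0)])
v7: WRITE a=11  (a history now [(5, 2), (7, 11)])
v8: WRITE e=1  (e history now [(6, 0), (8, 1)])
v9: WRITE c=2  (c history now [(1, 3), (2, 14), (9, 2)])
v10: WRITE c=8  (c history now [(1, 3), (2, 14), (9, 2), (10, 8)])
READ e @v9: history=[(6, 0), (8, 1)] -> pick v8 -> 1
v11: WRITE a=6  (a history now [(5, 2), (7, 11), (11, 6)])
READ d @v4: history=[] -> no version <= 4 -> NONE
v12: WRITE d=13  (d history now [(12, 13)])
v13: WRITE e=4  (e history now [(6, 0), (8, 1), (13, 4)])
v14: WRITE b=6  (b history now [(4, 4), (14, 6)])
v15: WRITE a=7  (a history now [(5, 2), (7, 11), (11, 6), (15, 7)])
v16: WRITE c=5  (c history now [(1, 3), (2, 14), (9, 2), (10, 8), (16, 5)])
v17: WRITE c=9  (c history now [(1, 3), (2, 14), (9, 2), (10, 8), (16, 5), (17, 9)])
v18: WRITE e=14  (e history now [(6, 0), (8, 1), (13, 4), (18, 14)])
v19: WRITE a=8  (a history now [(5, 2), (7, 11), (11, 6), (15, 7), (19, 8)])
v20: WRITE e=14  (e history now [(6, 0), (8, 1), (13, 4), (18, 14), (20, 14)])
v21: WRITE a=9  (a history now [(5, 2), (7, 11), (11, 6), (15, 7), (19, 8), (21, 9)])
v22: WRITE a=2  (a history now [(5, 2), (7, 11), (11, 6), (15, 7), (19, 8), (21, 9), (22, 2)])
v23: WRITE b=12  (b history now [(4, 4), (14, 6), (23, 12)])
v24: WRITE c=10  (c history now [(1, 3), (2, 14), (9, 2), (10, 8), (16, 5), (17, 9), (24, 10)])
READ a @v14: history=[(5, 2), (7, 11), (11, 6), (15, 7), (19, 8), (21, 9), (22, 2)] -> pick v11 -> 6
READ e @v14: history=[(6, 0), (8, 1), (13, 4), (18, 14), (20, 14)] -> pick v13 -> 4
v25: WRITE e=2  (e history now [(6, 0), (8, 1), (13, 4), (18, 14), (20, 14), (25, 2)])
READ f @v23: history=[(3, 7)] -> pick v3 -> 7
READ d @v13: history=[(12, 13)] -> pick v12 -> 13
v26: WRITE b=5  (b history now [(4, 4), (14, 6), (23, 12), (26, 5)])
READ b @v11: history=[(4, 4), (14, 6), (23, 12), (26, 5)] -> pick v4 -> 4
READ d @v12: history=[(12, 13)] -> pick v12 -> 13
v27: WRITE b=1  (b history now [(4, 4), (14, 6), (23, 12), (26, 5), (27, 1)])

Answer: 3
NONE
NONE
NONE
1
NONE
6
4
7
13
4
13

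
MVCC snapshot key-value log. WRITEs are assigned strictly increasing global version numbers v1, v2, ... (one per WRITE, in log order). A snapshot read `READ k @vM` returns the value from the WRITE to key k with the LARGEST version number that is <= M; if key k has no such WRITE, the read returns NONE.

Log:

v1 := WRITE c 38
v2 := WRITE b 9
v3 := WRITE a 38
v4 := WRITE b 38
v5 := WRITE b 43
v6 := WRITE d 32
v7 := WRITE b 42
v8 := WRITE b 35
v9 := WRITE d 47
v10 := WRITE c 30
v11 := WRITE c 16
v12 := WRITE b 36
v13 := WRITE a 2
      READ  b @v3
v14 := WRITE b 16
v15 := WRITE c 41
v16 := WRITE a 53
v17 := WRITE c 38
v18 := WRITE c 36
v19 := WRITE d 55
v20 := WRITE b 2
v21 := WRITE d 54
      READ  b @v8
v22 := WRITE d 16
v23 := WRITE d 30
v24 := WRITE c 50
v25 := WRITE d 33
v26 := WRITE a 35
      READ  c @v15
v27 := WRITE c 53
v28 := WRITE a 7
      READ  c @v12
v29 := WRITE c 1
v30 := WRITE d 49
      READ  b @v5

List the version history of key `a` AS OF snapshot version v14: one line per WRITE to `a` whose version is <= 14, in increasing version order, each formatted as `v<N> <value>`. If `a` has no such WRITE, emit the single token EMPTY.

Scan writes for key=a with version <= 14:
  v1 WRITE c 38 -> skip
  v2 WRITE b 9 -> skip
  v3 WRITE a 38 -> keep
  v4 WRITE b 38 -> skip
  v5 WRITE b 43 -> skip
  v6 WRITE d 32 -> skip
  v7 WRITE b 42 -> skip
  v8 WRITE b 35 -> skip
  v9 WRITE d 47 -> skip
  v10 WRITE c 30 -> skip
  v11 WRITE c 16 -> skip
  v12 WRITE b 36 -> skip
  v13 WRITE a 2 -> keep
  v14 WRITE b 16 -> skip
  v15 WRITE c 41 -> skip
  v16 WRITE a 53 -> drop (> snap)
  v17 WRITE c 38 -> skip
  v18 WRITE c 36 -> skip
  v19 WRITE d 55 -> skip
  v20 WRITE b 2 -> skip
  v21 WRITE d 54 -> skip
  v22 WRITE d 16 -> skip
  v23 WRITE d 30 -> skip
  v24 WRITE c 50 -> skip
  v25 WRITE d 33 -> skip
  v26 WRITE a 35 -> drop (> snap)
  v27 WRITE c 53 -> skip
  v28 WRITE a 7 -> drop (> snap)
  v29 WRITE c 1 -> skip
  v30 WRITE d 49 -> skip
Collected: [(3, 38), (13, 2)]

Answer: v3 38
v13 2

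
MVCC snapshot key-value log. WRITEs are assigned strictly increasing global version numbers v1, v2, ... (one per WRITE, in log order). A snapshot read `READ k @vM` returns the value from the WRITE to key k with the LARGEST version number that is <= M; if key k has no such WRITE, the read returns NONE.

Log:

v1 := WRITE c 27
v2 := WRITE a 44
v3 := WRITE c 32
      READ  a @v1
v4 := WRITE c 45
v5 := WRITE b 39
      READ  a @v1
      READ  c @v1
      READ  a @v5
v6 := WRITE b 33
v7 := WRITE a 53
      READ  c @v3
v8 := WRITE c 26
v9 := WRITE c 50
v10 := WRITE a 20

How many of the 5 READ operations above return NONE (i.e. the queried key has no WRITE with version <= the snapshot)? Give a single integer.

Answer: 2

Derivation:
v1: WRITE c=27  (c history now [(1, 27)])
v2: WRITE a=44  (a history now [(2, 44)])
v3: WRITE c=32  (c history now [(1, 27), (3, 32)])
READ a @v1: history=[(2, 44)] -> no version <= 1 -> NONE
v4: WRITE c=45  (c history now [(1, 27), (3, 32), (4, 45)])
v5: WRITE b=39  (b history now [(5, 39)])
READ a @v1: history=[(2, 44)] -> no version <= 1 -> NONE
READ c @v1: history=[(1, 27), (3, 32), (4, 45)] -> pick v1 -> 27
READ a @v5: history=[(2, 44)] -> pick v2 -> 44
v6: WRITE b=33  (b history now [(5, 39), (6, 33)])
v7: WRITE a=53  (a history now [(2, 44), (7, 53)])
READ c @v3: history=[(1, 27), (3, 32), (4, 45)] -> pick v3 -> 32
v8: WRITE c=26  (c history now [(1, 27), (3, 32), (4, 45), (8, 26)])
v9: WRITE c=50  (c history now [(1, 27), (3, 32), (4, 45), (8, 26), (9, 50)])
v10: WRITE a=20  (a history now [(2, 44), (7, 53), (10, 20)])
Read results in order: ['NONE', 'NONE', '27', '44', '32']
NONE count = 2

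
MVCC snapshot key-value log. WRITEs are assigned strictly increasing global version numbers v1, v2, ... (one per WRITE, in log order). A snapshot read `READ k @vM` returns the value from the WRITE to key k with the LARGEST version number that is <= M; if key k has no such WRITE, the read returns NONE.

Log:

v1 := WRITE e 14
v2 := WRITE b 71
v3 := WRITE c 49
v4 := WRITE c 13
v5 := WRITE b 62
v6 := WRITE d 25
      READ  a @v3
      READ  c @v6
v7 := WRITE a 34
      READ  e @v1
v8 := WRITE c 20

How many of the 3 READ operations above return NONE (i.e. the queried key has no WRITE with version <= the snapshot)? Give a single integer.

v1: WRITE e=14  (e history now [(1, 14)])
v2: WRITE b=71  (b history now [(2, 71)])
v3: WRITE c=49  (c history now [(3, 49)])
v4: WRITE c=13  (c history now [(3, 49), (4, 13)])
v5: WRITE b=62  (b history now [(2, 71), (5, 62)])
v6: WRITE d=25  (d history now [(6, 25)])
READ a @v3: history=[] -> no version <= 3 -> NONE
READ c @v6: history=[(3, 49), (4, 13)] -> pick v4 -> 13
v7: WRITE a=34  (a history now [(7, 34)])
READ e @v1: history=[(1, 14)] -> pick v1 -> 14
v8: WRITE c=20  (c history now [(3, 49), (4, 13), (8, 20)])
Read results in order: ['NONE', '13', '14']
NONE count = 1

Answer: 1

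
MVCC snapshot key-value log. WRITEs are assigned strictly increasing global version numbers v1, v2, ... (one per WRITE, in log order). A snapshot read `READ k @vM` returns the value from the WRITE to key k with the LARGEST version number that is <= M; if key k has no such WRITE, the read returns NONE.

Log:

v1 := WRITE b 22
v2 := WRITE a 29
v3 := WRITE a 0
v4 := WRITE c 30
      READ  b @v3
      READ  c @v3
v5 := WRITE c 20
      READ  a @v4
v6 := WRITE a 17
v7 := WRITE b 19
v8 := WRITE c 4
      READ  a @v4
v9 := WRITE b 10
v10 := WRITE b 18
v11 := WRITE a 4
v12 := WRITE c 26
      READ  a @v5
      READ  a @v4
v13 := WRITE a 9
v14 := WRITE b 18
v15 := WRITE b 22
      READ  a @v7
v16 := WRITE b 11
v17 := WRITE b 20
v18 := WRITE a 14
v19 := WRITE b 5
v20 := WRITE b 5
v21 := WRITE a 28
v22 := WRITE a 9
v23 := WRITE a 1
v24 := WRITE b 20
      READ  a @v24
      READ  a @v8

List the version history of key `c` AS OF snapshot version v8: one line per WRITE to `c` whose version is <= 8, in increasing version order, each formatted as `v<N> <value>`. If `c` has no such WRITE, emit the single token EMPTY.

Answer: v4 30
v5 20
v8 4

Derivation:
Scan writes for key=c with version <= 8:
  v1 WRITE b 22 -> skip
  v2 WRITE a 29 -> skip
  v3 WRITE a 0 -> skip
  v4 WRITE c 30 -> keep
  v5 WRITE c 20 -> keep
  v6 WRITE a 17 -> skip
  v7 WRITE b 19 -> skip
  v8 WRITE c 4 -> keep
  v9 WRITE b 10 -> skip
  v10 WRITE b 18 -> skip
  v11 WRITE a 4 -> skip
  v12 WRITE c 26 -> drop (> snap)
  v13 WRITE a 9 -> skip
  v14 WRITE b 18 -> skip
  v15 WRITE b 22 -> skip
  v16 WRITE b 11 -> skip
  v17 WRITE b 20 -> skip
  v18 WRITE a 14 -> skip
  v19 WRITE b 5 -> skip
  v20 WRITE b 5 -> skip
  v21 WRITE a 28 -> skip
  v22 WRITE a 9 -> skip
  v23 WRITE a 1 -> skip
  v24 WRITE b 20 -> skip
Collected: [(4, 30), (5, 20), (8, 4)]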